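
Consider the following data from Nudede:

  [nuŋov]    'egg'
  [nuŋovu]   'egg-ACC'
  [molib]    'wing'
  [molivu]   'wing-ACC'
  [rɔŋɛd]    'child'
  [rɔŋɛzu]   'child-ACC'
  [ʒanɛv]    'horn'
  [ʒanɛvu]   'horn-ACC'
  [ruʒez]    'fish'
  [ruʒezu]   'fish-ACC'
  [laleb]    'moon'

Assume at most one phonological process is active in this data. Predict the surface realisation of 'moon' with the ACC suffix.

In [molib] and [molivu] the final segment of 'wing' alternates: [b] ~ [v].
If /v/ were underlying and a rule turned it into [b] in isolation, 'horn' would also alternate; but it has [v] in both [ʒanɛv] and [ʒanɛvu].
Therefore /b/ is basic and [v] is derived by intervocalic spirantization (voiced stops become fricatives between vowels).
The one attested form of 'moon', [laleb], shows underlying /laleb/. Applying the same rule between vowels gives [lalevu].

[lalevu]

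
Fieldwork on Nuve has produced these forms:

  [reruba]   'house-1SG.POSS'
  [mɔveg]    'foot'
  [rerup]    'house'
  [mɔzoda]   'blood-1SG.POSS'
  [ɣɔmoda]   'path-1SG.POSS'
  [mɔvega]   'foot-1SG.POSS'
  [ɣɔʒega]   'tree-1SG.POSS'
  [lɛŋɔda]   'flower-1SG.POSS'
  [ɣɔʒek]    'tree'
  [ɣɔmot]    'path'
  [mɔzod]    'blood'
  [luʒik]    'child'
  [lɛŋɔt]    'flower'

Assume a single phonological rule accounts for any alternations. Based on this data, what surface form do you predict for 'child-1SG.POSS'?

In [ɣɔʒek] and [ɣɔʒega] the final segment of 'tree' alternates: [k] ~ [g].
If /g/ were underlying and a rule turned it into [k] in isolation, 'foot' would also alternate; but it has [g] in both [mɔveg] and [mɔvega].
The alternation reflects intervocalic voicing: voiceless stops become voiced between vowels. /k/ is underlying.
From [luʒik] the stem 'child' is /luʒik/; between vowels this yields [luʒiga].

[luʒiga]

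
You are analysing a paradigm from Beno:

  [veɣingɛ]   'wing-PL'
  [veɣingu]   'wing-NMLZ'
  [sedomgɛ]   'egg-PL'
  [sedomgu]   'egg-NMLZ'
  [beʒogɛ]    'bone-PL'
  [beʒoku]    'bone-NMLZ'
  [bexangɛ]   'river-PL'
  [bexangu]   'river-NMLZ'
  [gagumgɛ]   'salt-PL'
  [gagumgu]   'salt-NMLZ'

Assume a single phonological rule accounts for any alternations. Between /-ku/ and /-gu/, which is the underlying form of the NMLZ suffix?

/-ku/

The NMLZ suffix surfaces as [-gu] and [-ku], depending on the final segment of the stem.
By contrast the PL suffix keeps its initial [g] throughout — that segment must be underlying.
So the underlying form is /-ku/, and voiceless stops become voiced after a nasal.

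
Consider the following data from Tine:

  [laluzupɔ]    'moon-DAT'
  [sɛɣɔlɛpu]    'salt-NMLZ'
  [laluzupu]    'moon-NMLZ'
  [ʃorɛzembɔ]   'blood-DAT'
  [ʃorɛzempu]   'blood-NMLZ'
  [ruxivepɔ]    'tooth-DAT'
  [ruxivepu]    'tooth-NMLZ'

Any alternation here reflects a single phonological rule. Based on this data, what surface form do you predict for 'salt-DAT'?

The DAT suffix surfaces as [-bɔ] and [-pɔ], depending on the final segment of the stem.
The NMLZ suffix, which begins with [p], is invariant after every stem; so [p] is not altered by any rule here.
The DAT suffix is therefore /-bɔ/ underlyingly, with post-vocalic devoicing: voiced stops become voiceless after a vowel.
After 'salt', which ends in a vowel, the suffix surfaces as [-pɔ], giving [sɛɣɔlɛpɔ].

[sɛɣɔlɛpɔ]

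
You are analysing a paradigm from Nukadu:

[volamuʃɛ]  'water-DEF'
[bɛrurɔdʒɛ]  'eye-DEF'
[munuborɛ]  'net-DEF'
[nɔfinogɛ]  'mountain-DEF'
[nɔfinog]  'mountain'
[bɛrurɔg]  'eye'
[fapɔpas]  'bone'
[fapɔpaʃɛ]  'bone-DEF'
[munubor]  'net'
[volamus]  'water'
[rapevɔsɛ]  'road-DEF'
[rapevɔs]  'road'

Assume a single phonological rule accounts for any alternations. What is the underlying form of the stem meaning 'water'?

/volamuʃ/

In [volamuʃɛ] and [volamus] the final segment of 'water' alternates: [ʃ] ~ [s].
But 'road' keeps [s] in both environments ([rapevɔsɛ], [rapevɔs]), so there is no rule changing /s/ to [ʃ] before the DEF suffix.
The alternation reflects depalatalization: palato-alveolar /dʒ/ and /ʃ/ become [g] and [s] when no front vowel follows. /ʃ/ is underlying.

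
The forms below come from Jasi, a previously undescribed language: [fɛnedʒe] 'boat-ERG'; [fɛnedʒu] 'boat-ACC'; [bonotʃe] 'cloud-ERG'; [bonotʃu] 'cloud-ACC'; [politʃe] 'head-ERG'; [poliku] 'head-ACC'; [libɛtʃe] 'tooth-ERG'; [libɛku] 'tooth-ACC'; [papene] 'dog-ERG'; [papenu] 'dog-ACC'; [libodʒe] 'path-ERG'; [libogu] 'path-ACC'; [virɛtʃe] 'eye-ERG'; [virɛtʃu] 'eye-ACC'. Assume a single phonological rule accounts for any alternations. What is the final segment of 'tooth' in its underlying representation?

/k/

In [libɛtʃe] and [libɛku] the final segment of 'tooth' alternates: [tʃ] ~ [k].
If /tʃ/ were underlying and a rule turned it into [k] before the ACC suffix, 'eye' would also alternate; but it has [tʃ] in both [virɛtʃe] and [virɛtʃu].
So /k/ is underlying, and a rule of palatalization before a front vowel — /k/ and /g/ become palato-alveolar [tʃ] and [dʒ] before a front vowel — gives [tʃ].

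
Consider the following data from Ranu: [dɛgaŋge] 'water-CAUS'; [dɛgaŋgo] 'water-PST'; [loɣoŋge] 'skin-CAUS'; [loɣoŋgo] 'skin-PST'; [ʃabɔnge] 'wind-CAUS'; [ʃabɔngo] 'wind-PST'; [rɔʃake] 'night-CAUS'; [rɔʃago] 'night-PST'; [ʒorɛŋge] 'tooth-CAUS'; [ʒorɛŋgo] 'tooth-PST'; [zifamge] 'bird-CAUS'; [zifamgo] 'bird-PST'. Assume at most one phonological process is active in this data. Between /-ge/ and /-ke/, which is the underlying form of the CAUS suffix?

/-ke/

The CAUS suffix surfaces as [-ge] and [-ke], depending on the final segment of the stem.
By contrast the PST suffix keeps its initial [g] throughout — that segment must be underlying.
So the underlying form is /-ke/, and voiceless stops become voiced after a nasal.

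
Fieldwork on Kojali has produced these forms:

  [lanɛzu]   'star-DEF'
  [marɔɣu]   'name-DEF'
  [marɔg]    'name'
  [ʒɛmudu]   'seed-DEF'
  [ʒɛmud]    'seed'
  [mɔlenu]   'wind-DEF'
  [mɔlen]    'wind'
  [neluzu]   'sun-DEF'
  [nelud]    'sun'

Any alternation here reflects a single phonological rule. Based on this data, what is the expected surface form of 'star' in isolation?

[lanɛd]

The root 'sun' surfaces as [neluzu] and [nelud], with a stem-final [z] ~ [d] alternation.
But 'seed' keeps [d] in both environments ([ʒɛmudu], [ʒɛmud]), so there is no rule changing /d/ to [z] before the DEF suffix.
So /z/ is underlying, and a rule of word-final hardening — voiced fricatives become stops word-finally — gives [d].
From [lanɛzu] the stem 'star' is /lanɛz/; word-finally this yields [lanɛd].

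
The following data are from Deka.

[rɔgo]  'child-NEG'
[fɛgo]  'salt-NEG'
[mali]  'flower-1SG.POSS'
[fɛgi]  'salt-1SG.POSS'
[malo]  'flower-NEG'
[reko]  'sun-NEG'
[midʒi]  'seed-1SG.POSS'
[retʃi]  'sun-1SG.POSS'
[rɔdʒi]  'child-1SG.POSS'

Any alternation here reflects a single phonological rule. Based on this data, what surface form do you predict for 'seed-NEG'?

The root 'child' surfaces as [rɔdʒi] and [rɔgo], with a stem-final [dʒ] ~ [g] alternation.
But 'salt' keeps [g] in both environments ([fɛgi], [fɛgo]), so there is no rule changing /g/ to [dʒ] before the 1SG.POSS suffix.
Therefore /dʒ/ is basic and [g] is derived by depalatalization (palato-alveolar /tʃ/ and /dʒ/ become [k] and [g] when no front vowel follows).
The one attested form of 'seed', [midʒi], shows underlying /midʒ/. Applying the same rule when no front vowel follows gives [migo].

[migo]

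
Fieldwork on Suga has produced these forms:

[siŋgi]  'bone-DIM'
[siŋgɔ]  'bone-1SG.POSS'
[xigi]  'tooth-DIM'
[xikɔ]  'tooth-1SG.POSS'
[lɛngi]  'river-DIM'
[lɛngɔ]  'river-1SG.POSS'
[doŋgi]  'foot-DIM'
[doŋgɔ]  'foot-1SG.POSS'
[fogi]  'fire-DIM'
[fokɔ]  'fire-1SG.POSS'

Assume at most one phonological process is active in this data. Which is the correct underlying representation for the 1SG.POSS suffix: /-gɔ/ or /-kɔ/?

/-kɔ/

The 1SG.POSS suffix surfaces as [-gɔ] and [-kɔ], depending on the final segment of the stem.
By contrast the DIM suffix keeps its initial [g] throughout — that segment must be underlying.
So the underlying form is /-kɔ/, and voiceless stops become voiced after a nasal.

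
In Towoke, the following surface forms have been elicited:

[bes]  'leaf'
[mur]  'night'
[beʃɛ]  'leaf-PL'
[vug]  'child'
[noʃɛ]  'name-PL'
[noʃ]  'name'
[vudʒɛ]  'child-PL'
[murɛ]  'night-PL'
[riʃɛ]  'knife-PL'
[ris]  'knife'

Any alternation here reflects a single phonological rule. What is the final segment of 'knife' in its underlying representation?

/s/

The stem for 'knife' ends in [s] in [ris] but [ʃ] in [riʃɛ].
The stem 'name' ([noʃ], [noʃɛ]) shows [ʃ] unchanged in both environments, so [ʃ] cannot be basic with [s] derived in isolation.
Therefore /s/ is basic and [ʃ] is derived by palatalization before a front vowel (/g/ and /s/ become palato-alveolar [dʒ] and [ʃ] before a front vowel).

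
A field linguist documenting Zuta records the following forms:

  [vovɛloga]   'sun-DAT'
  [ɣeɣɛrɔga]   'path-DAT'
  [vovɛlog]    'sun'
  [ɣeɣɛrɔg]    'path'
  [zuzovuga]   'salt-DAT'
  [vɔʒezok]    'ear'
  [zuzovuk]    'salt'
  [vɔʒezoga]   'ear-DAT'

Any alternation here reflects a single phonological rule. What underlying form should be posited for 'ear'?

The root 'ear' surfaces as [vɔʒezok] and [vɔʒezoga], with a stem-final [k] ~ [g] alternation.
But 'sun' keeps [g] in both environments ([vovɛlog], [vovɛloga]), so there is no rule changing /g/ to [k] in isolation.
So /k/ is underlying, and a rule of intervocalic voicing — voiceless stops become voiced between vowels — gives [g].
So 'ear' = /vɔʒezok/.

/vɔʒezok/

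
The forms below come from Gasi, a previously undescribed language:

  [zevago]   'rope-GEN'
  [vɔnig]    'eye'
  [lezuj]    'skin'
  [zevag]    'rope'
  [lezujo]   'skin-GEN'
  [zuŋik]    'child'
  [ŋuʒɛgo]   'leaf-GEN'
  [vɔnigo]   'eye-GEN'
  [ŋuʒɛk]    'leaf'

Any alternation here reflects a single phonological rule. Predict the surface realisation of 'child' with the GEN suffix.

In [ŋuʒɛk] and [ŋuʒɛgo] the final segment of 'leaf' alternates: [k] ~ [g].
The stem 'eye' ([vɔnig], [vɔnigo]) shows [g] unchanged in both environments, so [g] cannot be basic with [k] derived in isolation.
Therefore /k/ is basic and [g] is derived by intervocalic voicing (voiceless stops become voiced between vowels).
The one attested form of 'child', [zuŋik], shows underlying /zuŋik/. Applying the same rule between vowels gives [zuŋigo].

[zuŋigo]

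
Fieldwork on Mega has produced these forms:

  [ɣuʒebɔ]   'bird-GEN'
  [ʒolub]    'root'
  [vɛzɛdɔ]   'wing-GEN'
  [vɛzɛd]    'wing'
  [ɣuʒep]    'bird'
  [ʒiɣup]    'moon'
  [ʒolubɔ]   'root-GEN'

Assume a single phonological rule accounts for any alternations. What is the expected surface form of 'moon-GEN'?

[ʒiɣubɔ]

The root 'bird' surfaces as [ɣuʒebɔ] and [ɣuʒep], with a stem-final [b] ~ [p] alternation.
But 'root' keeps [b] in both environments ([ʒolubɔ], [ʒolub]), so there is no rule changing /b/ to [p] in isolation.
The alternation reflects intervocalic voicing: voiceless stops become voiced between vowels. /p/ is underlying.
The one attested form of 'moon', [ʒiɣup], shows underlying /ʒiɣup/. Applying the same rule between vowels gives [ʒiɣubɔ].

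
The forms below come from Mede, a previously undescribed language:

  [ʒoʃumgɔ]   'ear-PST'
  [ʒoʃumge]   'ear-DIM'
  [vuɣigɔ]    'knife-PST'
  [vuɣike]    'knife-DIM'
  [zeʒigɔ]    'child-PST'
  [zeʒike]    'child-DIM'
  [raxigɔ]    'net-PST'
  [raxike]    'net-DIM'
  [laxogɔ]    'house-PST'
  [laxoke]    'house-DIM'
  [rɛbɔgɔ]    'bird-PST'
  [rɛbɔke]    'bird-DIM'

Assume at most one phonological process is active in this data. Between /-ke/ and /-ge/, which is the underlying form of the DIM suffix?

The DIM suffix surfaces as [-ge] and [-ke], depending on the final segment of the stem.
By contrast the PST suffix keeps its initial [g] throughout — that segment must be underlying.
The DIM suffix is therefore /-ke/ underlyingly, with post-nasal voicing: voiceless stops become voiced after a nasal.

/-ke/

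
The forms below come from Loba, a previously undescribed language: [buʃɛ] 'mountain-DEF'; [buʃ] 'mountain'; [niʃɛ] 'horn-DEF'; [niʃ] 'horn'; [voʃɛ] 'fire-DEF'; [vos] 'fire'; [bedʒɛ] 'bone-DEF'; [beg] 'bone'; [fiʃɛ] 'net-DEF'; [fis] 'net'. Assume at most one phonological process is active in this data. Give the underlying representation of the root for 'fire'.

/vos/

The root 'fire' surfaces as [voʃɛ] and [vos], with a stem-final [ʃ] ~ [s] alternation.
The stem 'mountain' ([buʃɛ], [buʃ]) shows [ʃ] unchanged in both environments, so [ʃ] cannot be basic with [s] derived in isolation.
The underlying segment must be /s/; /g/ and /s/ become palato-alveolar [dʒ] and [ʃ] before a front vowel, yielding [ʃ] there.
So 'fire' = /vos/.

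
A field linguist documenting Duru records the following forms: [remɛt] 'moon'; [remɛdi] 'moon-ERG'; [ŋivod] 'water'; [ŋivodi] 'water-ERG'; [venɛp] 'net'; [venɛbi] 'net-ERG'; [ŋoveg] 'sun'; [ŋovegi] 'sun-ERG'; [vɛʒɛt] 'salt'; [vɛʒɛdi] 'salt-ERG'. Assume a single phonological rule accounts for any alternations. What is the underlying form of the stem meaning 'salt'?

'salt' shows [t] ~ [d] at the end of the stem ([vɛʒɛt] vs [vɛʒɛdi]).
If /d/ were underlying and a rule turned it into [t] in isolation, 'water' would also alternate; but it has [d] in both [ŋivod] and [ŋivodi].
The underlying segment must be /t/; voiceless stops become voiced between vowels, yielding [d] there.
The underlying form of 'salt' is therefore /vɛʒɛt/.

/vɛʒɛt/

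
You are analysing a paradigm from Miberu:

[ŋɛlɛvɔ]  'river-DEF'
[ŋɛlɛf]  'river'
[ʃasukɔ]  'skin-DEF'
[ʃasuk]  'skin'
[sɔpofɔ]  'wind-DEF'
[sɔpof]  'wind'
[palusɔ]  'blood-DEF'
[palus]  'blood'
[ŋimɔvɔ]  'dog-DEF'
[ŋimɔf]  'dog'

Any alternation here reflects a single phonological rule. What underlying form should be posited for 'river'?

/ŋɛlɛv/

'river' shows [v] ~ [f] at the end of the stem ([ŋɛlɛvɔ] vs [ŋɛlɛf]).
The stem 'wind' ([sɔpofɔ], [sɔpof]) shows [f] unchanged in both environments, so [f] cannot be basic with [v] derived before the DEF suffix.
The underlying segment must be /v/; voiced obstruents become voiceless word-finally, yielding [f] there.
Hence 'river' is /ŋɛlɛv/ underlyingly.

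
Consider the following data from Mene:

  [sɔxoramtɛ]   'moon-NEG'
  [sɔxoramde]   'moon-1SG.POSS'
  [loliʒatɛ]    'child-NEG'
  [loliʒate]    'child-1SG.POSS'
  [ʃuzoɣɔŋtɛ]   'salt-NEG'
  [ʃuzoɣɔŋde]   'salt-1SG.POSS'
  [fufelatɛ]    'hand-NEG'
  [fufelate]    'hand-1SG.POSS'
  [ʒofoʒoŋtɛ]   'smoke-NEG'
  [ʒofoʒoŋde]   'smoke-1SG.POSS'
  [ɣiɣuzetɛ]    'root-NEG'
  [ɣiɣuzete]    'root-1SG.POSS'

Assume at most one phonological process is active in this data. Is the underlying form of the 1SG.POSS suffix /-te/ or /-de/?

/-de/

The 1SG.POSS suffix surfaces as [-de] and [-te], depending on the final segment of the stem.
The NEG suffix, which begins with [t], is invariant after every stem; so [t] is not altered by any rule here.
The 1SG.POSS suffix is therefore /-de/ underlyingly, with post-vocalic devoicing: voiced stops become voiceless after a vowel.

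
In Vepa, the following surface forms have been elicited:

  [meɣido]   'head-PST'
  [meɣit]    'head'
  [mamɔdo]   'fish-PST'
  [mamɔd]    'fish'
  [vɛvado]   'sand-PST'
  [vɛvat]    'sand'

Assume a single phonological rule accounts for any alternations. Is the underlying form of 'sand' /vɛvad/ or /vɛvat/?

/vɛvat/

The root 'sand' surfaces as [vɛvado] and [vɛvat], with a stem-final [d] ~ [t] alternation.
The stem 'fish' ([mamɔdo], [mamɔd]) shows [d] unchanged in both environments, so [d] cannot be basic with [t] derived in isolation.
So /t/ is underlying, and a rule of intervocalic voicing — voiceless stops become voiced between vowels — gives [d].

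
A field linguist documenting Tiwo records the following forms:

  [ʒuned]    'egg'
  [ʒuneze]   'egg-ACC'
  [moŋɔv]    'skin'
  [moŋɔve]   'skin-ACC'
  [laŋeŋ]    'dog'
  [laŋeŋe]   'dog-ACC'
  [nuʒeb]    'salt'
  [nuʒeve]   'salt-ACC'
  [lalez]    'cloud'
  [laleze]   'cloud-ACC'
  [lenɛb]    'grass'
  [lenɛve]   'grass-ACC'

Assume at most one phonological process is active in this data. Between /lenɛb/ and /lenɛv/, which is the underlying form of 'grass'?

The stem for 'grass' ends in [b] in [lenɛb] but [v] in [lenɛve].
If /v/ were underlying and a rule turned it into [b] in isolation, 'skin' would also alternate; but it has [v] in both [moŋɔv] and [moŋɔve].
The alternation reflects intervocalic spirantization: voiced stops become fricatives between vowels. /b/ is underlying.

/lenɛb/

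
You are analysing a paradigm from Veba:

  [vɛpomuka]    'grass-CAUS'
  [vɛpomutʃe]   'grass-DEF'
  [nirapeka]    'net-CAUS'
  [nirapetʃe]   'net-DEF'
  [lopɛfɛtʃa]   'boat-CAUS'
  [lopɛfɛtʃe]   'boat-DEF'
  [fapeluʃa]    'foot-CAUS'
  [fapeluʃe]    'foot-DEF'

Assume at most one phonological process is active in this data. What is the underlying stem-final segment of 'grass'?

/k/

In [vɛpomuka] and [vɛpomutʃe] the final segment of 'grass' alternates: [k] ~ [tʃ].
If /tʃ/ were underlying and a rule turned it into [k] before the CAUS suffix, 'boat' would also alternate; but it has [tʃ] in both [lopɛfɛtʃa] and [lopɛfɛtʃe].
So /k/ is underlying, and a rule of palatalization before a front vowel — /k/ becomes palato-alveolar [tʃ] before a front vowel — gives [tʃ].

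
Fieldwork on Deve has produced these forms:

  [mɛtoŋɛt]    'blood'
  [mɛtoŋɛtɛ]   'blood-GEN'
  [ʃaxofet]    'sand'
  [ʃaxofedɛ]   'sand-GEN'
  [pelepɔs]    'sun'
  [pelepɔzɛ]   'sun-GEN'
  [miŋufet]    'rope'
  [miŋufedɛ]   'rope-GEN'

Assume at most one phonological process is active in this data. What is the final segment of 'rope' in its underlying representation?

The stem for 'rope' ends in [t] in [miŋufet] but [d] in [miŋufedɛ].
Compare 'blood', with invariant [t] in [mɛtoŋɛt] and [mɛtoŋɛtɛ]: an analysis with underlying /t/ and a rule producing [d] before the GEN suffix would wrongly predict alternation here too.
The alternation reflects word-final obstruent devoicing: voiced obstruents become voiceless word-finally. /d/ is underlying.

/d/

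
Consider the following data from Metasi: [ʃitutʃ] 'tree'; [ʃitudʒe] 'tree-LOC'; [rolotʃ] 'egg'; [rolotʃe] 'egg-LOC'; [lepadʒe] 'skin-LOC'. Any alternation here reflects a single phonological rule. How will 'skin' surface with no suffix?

[lepatʃ]

'tree' shows [tʃ] ~ [dʒ] at the end of the stem ([ʃitutʃ] vs [ʃitudʒe]).
If /tʃ/ were underlying and a rule turned it into [dʒ] before the LOC suffix, 'egg' would also alternate; but it has [tʃ] in both [rolotʃ] and [rolotʃe].
The alternation reflects word-final obstruent devoicing: voiced obstruents become voiceless word-finally. /dʒ/ is underlying.
From [lepadʒe] the stem 'skin' is /lepadʒ/; word-finally this yields [lepatʃ].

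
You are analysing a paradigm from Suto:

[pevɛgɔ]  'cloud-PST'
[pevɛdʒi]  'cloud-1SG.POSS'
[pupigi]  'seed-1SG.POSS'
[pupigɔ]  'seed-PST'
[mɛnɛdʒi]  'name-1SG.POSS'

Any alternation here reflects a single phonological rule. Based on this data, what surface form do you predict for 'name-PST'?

[mɛnɛgɔ]

The root 'cloud' surfaces as [pevɛgɔ] and [pevɛdʒi], with a stem-final [g] ~ [dʒ] alternation.
But 'seed' keeps [g] in both environments ([pupigɔ], [pupigi]), so there is no rule changing /g/ to [dʒ] before the 1SG.POSS suffix.
Therefore /dʒ/ is basic and [g] is derived by depalatalization (palato-alveolar /dʒ/ becomes [g] when no front vowel follows).
From [mɛnɛdʒi] the stem 'name' is /mɛnɛdʒ/; when no front vowel follows this yields [mɛnɛgɔ].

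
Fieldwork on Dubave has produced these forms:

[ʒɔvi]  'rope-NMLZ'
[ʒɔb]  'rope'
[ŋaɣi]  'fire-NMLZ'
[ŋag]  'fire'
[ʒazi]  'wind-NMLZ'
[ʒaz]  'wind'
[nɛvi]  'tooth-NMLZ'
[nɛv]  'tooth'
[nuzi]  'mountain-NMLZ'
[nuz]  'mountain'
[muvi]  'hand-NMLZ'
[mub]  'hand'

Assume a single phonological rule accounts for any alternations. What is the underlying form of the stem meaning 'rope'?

/ʒɔb/

In [ʒɔvi] and [ʒɔb] the final segment of 'rope' alternates: [v] ~ [b].
The stem 'tooth' ([nɛvi], [nɛv]) shows [v] unchanged in both environments, so [v] cannot be basic with [b] derived in isolation.
The underlying segment must be /b/; voiced stops become fricatives between vowels, yielding [v] there.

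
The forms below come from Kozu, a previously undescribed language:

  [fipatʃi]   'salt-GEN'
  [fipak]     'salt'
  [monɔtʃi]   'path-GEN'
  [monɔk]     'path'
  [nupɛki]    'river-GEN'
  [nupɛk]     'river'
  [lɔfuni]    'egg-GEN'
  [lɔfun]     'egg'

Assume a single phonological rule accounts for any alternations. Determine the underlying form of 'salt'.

The stem for 'salt' ends in [tʃ] in [fipatʃi] but [k] in [fipak].
If /k/ were underlying and a rule turned it into [tʃ] before the GEN suffix, 'river' would also alternate; but it has [k] in both [nupɛki] and [nupɛk].
The underlying segment must be /tʃ/; palato-alveolar /tʃ/ becomes [k] when no front vowel follows, yielding [k] there.

/fipatʃ/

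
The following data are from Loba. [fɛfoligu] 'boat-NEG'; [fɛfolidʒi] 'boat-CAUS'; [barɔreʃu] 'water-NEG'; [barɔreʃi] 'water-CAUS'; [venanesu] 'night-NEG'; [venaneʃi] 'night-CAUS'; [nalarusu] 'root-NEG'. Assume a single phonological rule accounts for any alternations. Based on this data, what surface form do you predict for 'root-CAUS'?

[nalaruʃi]

In [venanesu] and [venaneʃi] the final segment of 'night' alternates: [s] ~ [ʃ].
The stem 'water' ([barɔreʃu], [barɔreʃi]) shows [ʃ] unchanged in both environments, so [ʃ] cannot be basic with [s] derived before the NEG suffix.
The alternation reflects palatalization before a front vowel: /g/ and /s/ become palato-alveolar [dʒ] and [ʃ] before a front vowel. /s/ is underlying.
The one attested form of 'root', [nalarusu], shows underlying /nalarus/. Applying the same rule before a front vowel gives [nalaruʃi].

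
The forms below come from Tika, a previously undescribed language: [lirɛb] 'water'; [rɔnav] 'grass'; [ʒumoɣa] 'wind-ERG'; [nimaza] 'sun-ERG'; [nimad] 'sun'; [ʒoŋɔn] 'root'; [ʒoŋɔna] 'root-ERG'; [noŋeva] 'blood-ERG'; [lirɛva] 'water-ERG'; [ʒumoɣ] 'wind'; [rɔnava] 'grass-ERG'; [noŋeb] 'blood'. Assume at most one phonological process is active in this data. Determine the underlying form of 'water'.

In [lirɛb] and [lirɛva] the final segment of 'water' alternates: [b] ~ [v].
Compare 'grass', with invariant [v] in [rɔnav] and [rɔnava]: an analysis with underlying /v/ and a rule producing [b] in isolation would wrongly predict alternation here too.
The underlying segment must be /b/; voiced stops become fricatives between vowels, yielding [v] there.
So 'water' = /lirɛb/.

/lirɛb/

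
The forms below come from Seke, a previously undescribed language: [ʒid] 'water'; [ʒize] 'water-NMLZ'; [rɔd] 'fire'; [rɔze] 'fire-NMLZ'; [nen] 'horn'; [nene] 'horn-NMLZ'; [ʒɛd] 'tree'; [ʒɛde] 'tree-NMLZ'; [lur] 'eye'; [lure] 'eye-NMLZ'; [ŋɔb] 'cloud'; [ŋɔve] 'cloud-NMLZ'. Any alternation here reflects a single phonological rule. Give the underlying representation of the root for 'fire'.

/rɔz/

The stem for 'fire' ends in [d] in [rɔd] but [z] in [rɔze].
Compare 'tree', with invariant [d] in [ʒɛd] and [ʒɛde]: an analysis with underlying /d/ and a rule producing [z] before the NMLZ suffix would wrongly predict alternation here too.
The alternation reflects word-final hardening: voiced fricatives become stops word-finally. /z/ is underlying.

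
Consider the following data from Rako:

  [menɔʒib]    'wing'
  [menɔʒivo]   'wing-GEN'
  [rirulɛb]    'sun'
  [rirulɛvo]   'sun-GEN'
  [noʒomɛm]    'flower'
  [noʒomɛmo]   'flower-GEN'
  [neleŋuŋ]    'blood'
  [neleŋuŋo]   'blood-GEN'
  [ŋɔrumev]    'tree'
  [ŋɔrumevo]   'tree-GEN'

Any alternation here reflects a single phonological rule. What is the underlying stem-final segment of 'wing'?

/b/

The stem for 'wing' ends in [b] in [menɔʒib] but [v] in [menɔʒivo].
But 'tree' keeps [v] in both environments ([ŋɔrumev], [ŋɔrumevo]), so there is no rule changing /v/ to [b] in isolation.
So /b/ is underlying, and a rule of intervocalic spirantization — voiced stops become fricatives between vowels — gives [v].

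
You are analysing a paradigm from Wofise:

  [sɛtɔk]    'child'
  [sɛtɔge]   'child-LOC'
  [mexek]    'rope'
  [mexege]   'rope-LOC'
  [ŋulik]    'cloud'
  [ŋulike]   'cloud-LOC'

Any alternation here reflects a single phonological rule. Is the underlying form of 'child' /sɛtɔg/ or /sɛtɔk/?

The root 'child' surfaces as [sɛtɔk] and [sɛtɔge], with a stem-final [k] ~ [g] alternation.
Compare 'cloud', with invariant [k] in [ŋulik] and [ŋulike]: an analysis with underlying /k/ and a rule producing [g] before the LOC suffix would wrongly predict alternation here too.
The underlying segment must be /g/; voiced obstruents become voiceless word-finally, yielding [k] there.

/sɛtɔg/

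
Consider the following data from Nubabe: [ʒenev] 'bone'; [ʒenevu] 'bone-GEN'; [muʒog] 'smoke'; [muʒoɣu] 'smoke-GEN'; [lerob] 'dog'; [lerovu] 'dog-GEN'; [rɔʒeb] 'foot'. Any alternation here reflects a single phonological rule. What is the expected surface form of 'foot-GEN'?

In [lerob] and [lerovu] the final segment of 'dog' alternates: [b] ~ [v].
The stem 'bone' ([ʒenev], [ʒenevu]) shows [v] unchanged in both environments, so [v] cannot be basic with [b] derived in isolation.
Therefore /b/ is basic and [v] is derived by intervocalic spirantization (voiced stops become fricatives between vowels).
From [rɔʒeb] the stem 'foot' is /rɔʒeb/; between vowels this yields [rɔʒevu].

[rɔʒevu]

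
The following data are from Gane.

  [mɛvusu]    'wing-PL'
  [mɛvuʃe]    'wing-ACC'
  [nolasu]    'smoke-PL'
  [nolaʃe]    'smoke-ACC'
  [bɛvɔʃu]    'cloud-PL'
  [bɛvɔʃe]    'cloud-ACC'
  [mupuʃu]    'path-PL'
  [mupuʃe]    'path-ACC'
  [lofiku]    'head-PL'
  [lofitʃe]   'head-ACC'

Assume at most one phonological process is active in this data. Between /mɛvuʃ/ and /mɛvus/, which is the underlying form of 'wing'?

/mɛvus/

The root 'wing' surfaces as [mɛvusu] and [mɛvuʃe], with a stem-final [s] ~ [ʃ] alternation.
The stem 'cloud' ([bɛvɔʃu], [bɛvɔʃe]) shows [ʃ] unchanged in both environments, so [ʃ] cannot be basic with [s] derived before the PL suffix.
The underlying segment must be /s/; /k/ and /s/ become palato-alveolar [tʃ] and [ʃ] before a front vowel, yielding [ʃ] there.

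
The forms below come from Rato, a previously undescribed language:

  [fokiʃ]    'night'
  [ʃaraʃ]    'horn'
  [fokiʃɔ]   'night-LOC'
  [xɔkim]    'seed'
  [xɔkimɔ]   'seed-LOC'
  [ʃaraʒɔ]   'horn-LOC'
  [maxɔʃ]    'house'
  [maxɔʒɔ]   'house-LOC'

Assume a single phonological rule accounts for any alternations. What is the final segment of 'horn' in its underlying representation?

/ʒ/

The stem for 'horn' ends in [ʃ] in [ʃaraʃ] but [ʒ] in [ʃaraʒɔ].
If /ʃ/ were underlying and a rule turned it into [ʒ] before the LOC suffix, 'night' would also alternate; but it has [ʃ] in both [fokiʃ] and [fokiʃɔ].
The alternation reflects word-final obstruent devoicing: voiced obstruents become voiceless word-finally. /ʒ/ is underlying.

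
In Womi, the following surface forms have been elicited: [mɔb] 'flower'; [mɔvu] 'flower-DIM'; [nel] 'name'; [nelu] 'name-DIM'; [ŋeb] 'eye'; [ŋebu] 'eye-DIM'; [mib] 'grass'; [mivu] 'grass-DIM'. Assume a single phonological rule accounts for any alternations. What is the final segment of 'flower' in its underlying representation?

The root 'flower' surfaces as [mɔb] and [mɔvu], with a stem-final [b] ~ [v] alternation.
But 'eye' keeps [b] in both environments ([ŋeb], [ŋebu]), so there is no rule changing /b/ to [v] before the DIM suffix.
So /v/ is underlying, and a rule of word-final hardening — voiced fricatives become stops word-finally — gives [b].

/v/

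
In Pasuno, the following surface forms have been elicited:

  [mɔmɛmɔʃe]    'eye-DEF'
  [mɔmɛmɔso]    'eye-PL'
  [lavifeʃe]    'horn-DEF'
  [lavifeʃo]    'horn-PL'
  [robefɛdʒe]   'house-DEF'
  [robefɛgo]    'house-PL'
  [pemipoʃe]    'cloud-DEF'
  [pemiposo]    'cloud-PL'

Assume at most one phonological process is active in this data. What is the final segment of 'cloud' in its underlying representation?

/s/

The root 'cloud' surfaces as [pemipoʃe] and [pemiposo], with a stem-final [ʃ] ~ [s] alternation.
The stem 'horn' ([lavifeʃe], [lavifeʃo]) shows [ʃ] unchanged in both environments, so [ʃ] cannot be basic with [s] derived before the PL suffix.
So /s/ is underlying, and a rule of palatalization before a front vowel — /g/ and /s/ become palato-alveolar [dʒ] and [ʃ] before a front vowel — gives [ʃ].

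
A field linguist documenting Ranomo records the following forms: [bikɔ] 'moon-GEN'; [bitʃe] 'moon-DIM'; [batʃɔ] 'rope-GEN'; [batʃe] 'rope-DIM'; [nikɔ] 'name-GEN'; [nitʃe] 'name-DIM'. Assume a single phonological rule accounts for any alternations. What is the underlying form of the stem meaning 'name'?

/nik/

In [nikɔ] and [nitʃe] the final segment of 'name' alternates: [k] ~ [tʃ].
If /tʃ/ were underlying and a rule turned it into [k] before the GEN suffix, 'rope' would also alternate; but it has [tʃ] in both [batʃɔ] and [batʃe].
Therefore /k/ is basic and [tʃ] is derived by palatalization before a front vowel (/k/ becomes palato-alveolar [tʃ] before a front vowel).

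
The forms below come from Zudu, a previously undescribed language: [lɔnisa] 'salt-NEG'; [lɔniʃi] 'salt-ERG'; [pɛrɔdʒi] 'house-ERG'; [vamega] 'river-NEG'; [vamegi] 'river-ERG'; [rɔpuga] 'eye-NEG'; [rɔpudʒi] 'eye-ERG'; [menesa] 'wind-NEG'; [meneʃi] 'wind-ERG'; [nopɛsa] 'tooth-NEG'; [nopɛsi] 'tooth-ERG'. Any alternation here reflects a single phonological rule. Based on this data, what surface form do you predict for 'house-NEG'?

The root 'eye' surfaces as [rɔpuga] and [rɔpudʒi], with a stem-final [g] ~ [dʒ] alternation.
Compare 'river', with invariant [g] in [vamega] and [vamegi]: an analysis with underlying /g/ and a rule producing [dʒ] before the ERG suffix would wrongly predict alternation here too.
The underlying segment must be /dʒ/; palato-alveolar /dʒ/ and /ʃ/ become [g] and [s] when no front vowel follows, yielding [g] there.
From [pɛrɔdʒi] the stem 'house' is /pɛrɔdʒ/; when no front vowel follows this yields [pɛrɔga].

[pɛrɔga]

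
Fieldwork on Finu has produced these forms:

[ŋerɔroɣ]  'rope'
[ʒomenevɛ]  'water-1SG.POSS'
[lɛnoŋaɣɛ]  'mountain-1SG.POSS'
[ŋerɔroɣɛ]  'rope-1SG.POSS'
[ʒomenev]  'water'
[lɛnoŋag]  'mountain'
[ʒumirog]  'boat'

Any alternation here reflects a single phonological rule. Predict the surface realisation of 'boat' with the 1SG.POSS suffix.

'mountain' shows [ɣ] ~ [g] at the end of the stem ([lɛnoŋaɣɛ] vs [lɛnoŋag]).
But 'rope' keeps [ɣ] in both environments ([ŋerɔroɣɛ], [ŋerɔroɣ]), so there is no rule changing /ɣ/ to [g] in isolation.
So /g/ is underlying, and a rule of intervocalic spirantization — voiced stops become fricatives between vowels — gives [ɣ].
From [ʒumirog] the stem 'boat' is /ʒumirog/; between vowels this yields [ʒumiroɣɛ].

[ʒumiroɣɛ]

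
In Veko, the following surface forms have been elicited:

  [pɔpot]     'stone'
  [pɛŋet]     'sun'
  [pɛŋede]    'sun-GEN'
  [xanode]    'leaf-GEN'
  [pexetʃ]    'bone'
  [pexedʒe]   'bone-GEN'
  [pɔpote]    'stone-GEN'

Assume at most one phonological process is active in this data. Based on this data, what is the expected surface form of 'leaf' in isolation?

The stem for 'sun' ends in [t] in [pɛŋet] but [d] in [pɛŋede].
Compare 'stone', with invariant [t] in [pɔpot] and [pɔpote]: an analysis with underlying /t/ and a rule producing [d] before the GEN suffix would wrongly predict alternation here too.
The underlying segment must be /d/; voiced obstruents become voiceless word-finally, yielding [t] there.
From [xanode] the stem 'leaf' is /xanod/; word-finally this yields [xanot].

[xanot]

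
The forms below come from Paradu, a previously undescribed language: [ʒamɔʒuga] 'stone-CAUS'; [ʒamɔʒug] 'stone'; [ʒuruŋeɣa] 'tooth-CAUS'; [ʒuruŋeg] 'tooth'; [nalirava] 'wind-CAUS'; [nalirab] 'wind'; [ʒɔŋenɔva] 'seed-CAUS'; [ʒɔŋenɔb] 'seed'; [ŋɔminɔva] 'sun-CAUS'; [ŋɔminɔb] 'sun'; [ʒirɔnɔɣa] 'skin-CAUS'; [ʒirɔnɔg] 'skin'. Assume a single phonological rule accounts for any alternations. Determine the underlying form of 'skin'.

'skin' shows [ɣ] ~ [g] at the end of the stem ([ʒirɔnɔɣa] vs [ʒirɔnɔg]).
The stem 'stone' ([ʒamɔʒuga], [ʒamɔʒug]) shows [g] unchanged in both environments, so [g] cannot be basic with [ɣ] derived before the CAUS suffix.
The underlying segment must be /ɣ/; voiced fricatives become stops word-finally, yielding [g] there.
Hence 'skin' is /ʒirɔnɔɣ/ underlyingly.

/ʒirɔnɔɣ/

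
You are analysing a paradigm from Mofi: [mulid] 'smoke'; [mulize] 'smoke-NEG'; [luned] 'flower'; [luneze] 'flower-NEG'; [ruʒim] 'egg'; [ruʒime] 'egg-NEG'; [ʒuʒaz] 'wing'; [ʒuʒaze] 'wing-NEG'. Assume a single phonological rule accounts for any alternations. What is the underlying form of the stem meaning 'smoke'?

/mulid/

The stem for 'smoke' ends in [d] in [mulid] but [z] in [mulize].
Compare 'wing', with invariant [z] in [ʒuʒaz] and [ʒuʒaze]: an analysis with underlying /z/ and a rule producing [d] in isolation would wrongly predict alternation here too.
Therefore /d/ is basic and [z] is derived by intervocalic spirantization (voiced stops become fricatives between vowels).
So 'smoke' = /mulid/.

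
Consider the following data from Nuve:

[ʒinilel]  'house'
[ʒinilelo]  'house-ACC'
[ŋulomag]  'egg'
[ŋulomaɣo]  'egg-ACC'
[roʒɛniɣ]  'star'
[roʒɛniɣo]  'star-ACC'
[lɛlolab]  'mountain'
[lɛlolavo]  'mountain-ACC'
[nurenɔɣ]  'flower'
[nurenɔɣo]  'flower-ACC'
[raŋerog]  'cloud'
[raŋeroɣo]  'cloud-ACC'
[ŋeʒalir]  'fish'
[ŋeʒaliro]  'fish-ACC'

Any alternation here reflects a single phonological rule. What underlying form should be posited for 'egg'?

In [ŋulomag] and [ŋulomaɣo] the final segment of 'egg' alternates: [g] ~ [ɣ].
If /ɣ/ were underlying and a rule turned it into [g] in isolation, 'star' would also alternate; but it has [ɣ] in both [roʒɛniɣ] and [roʒɛniɣo].
So /g/ is underlying, and a rule of intervocalic spirantization — voiced stops become fricatives between vowels — gives [ɣ].
The underlying form of 'egg' is therefore /ŋulomag/.

/ŋulomag/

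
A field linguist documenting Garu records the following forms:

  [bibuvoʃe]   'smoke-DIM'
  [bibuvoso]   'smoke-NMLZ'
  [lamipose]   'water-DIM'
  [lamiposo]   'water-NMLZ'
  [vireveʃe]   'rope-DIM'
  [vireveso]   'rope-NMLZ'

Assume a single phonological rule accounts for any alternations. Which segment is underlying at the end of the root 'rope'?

/ʃ/

In [vireveʃe] and [vireveso] the final segment of 'rope' alternates: [ʃ] ~ [s].
Compare 'water', with invariant [s] in [lamipose] and [lamiposo]: an analysis with underlying /s/ and a rule producing [ʃ] before the DIM suffix would wrongly predict alternation here too.
Therefore /ʃ/ is basic and [s] is derived by depalatalization (palato-alveolar /ʃ/ becomes [s] when no front vowel follows).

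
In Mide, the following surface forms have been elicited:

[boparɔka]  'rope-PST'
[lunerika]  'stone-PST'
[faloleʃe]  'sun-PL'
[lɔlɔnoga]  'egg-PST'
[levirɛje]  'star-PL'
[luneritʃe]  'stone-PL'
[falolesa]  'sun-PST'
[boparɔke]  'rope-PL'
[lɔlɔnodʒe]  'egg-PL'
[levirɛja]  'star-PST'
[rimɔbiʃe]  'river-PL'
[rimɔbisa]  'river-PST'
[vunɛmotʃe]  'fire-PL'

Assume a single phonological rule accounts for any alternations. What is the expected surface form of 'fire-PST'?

[vunɛmoka]

In [luneritʃe] and [lunerika] the final segment of 'stone' alternates: [tʃ] ~ [k].
The stem 'rope' ([boparɔke], [boparɔka]) shows [k] unchanged in both environments, so [k] cannot be basic with [tʃ] derived before the PL suffix.
Therefore /tʃ/ is basic and [k] is derived by depalatalization (palato-alveolar /tʃ/, /dʒ/ and /ʃ/ become [k], [g] and [s] when no front vowel follows).
From [vunɛmotʃe] the stem 'fire' is /vunɛmotʃ/; when no front vowel follows this yields [vunɛmoka].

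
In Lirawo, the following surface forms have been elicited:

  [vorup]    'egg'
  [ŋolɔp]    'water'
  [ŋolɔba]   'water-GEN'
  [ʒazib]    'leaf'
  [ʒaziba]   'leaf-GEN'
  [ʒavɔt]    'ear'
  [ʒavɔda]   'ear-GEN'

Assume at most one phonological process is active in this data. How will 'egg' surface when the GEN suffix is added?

The root 'water' surfaces as [ŋolɔp] and [ŋolɔba], with a stem-final [p] ~ [b] alternation.
If /b/ were underlying and a rule turned it into [p] in isolation, 'leaf' would also alternate; but it has [b] in both [ʒazib] and [ʒaziba].
Therefore /p/ is basic and [b] is derived by intervocalic voicing (voiceless stops become voiced between vowels).
From [vorup] the stem 'egg' is /vorup/; between vowels this yields [voruba].

[voruba]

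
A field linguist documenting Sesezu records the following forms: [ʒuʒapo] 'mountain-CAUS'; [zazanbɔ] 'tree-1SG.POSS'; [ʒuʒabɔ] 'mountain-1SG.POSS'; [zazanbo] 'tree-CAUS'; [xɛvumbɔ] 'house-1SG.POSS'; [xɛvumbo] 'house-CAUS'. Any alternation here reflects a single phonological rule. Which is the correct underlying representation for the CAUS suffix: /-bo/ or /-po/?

The CAUS morpheme has two allomorphs, [-bo] and [-po].
By contrast the 1SG.POSS suffix keeps its initial [b] throughout — that segment must be underlying.
So the underlying form is /-po/, and voiceless stops become voiced after a nasal.

/-po/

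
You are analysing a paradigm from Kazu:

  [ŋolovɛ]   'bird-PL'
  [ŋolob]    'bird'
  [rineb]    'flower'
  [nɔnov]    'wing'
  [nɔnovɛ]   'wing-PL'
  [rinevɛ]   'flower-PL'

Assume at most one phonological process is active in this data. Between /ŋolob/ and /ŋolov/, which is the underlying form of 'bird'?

The stem for 'bird' ends in [v] in [ŋolovɛ] but [b] in [ŋolob].
The stem 'wing' ([nɔnovɛ], [nɔnov]) shows [v] unchanged in both environments, so [v] cannot be basic with [b] derived in isolation.
The underlying segment must be /b/; voiced stops become fricatives between vowels, yielding [v] there.

/ŋolob/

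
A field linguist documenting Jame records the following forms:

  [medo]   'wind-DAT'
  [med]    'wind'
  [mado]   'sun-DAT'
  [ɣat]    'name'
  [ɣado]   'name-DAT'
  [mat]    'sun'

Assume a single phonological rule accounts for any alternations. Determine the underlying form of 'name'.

/ɣat/

In [ɣat] and [ɣado] the final segment of 'name' alternates: [t] ~ [d].
But 'wind' keeps [d] in both environments ([med], [medo]), so there is no rule changing /d/ to [t] in isolation.
Therefore /t/ is basic and [d] is derived by intervocalic voicing (voiceless stops become voiced between vowels).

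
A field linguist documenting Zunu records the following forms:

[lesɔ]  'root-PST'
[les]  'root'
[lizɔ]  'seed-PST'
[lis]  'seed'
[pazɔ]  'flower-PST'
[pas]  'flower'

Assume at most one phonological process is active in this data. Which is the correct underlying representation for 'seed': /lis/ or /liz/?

The stem for 'seed' ends in [z] in [lizɔ] but [s] in [lis].
If /s/ were underlying and a rule turned it into [z] before the PST suffix, 'root' would also alternate; but it has [s] in both [lesɔ] and [les].
The underlying segment must be /z/; voiced obstruents become voiceless word-finally, yielding [s] there.

/liz/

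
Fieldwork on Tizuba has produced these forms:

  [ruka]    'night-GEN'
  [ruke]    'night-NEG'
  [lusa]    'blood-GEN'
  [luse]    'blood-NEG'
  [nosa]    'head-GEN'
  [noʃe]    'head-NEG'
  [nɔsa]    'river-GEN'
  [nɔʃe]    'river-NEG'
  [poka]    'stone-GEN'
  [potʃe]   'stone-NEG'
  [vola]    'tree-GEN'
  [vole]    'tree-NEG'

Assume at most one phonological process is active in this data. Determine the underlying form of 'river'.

/nɔʃ/

In [nɔsa] and [nɔʃe] the final segment of 'river' alternates: [s] ~ [ʃ].
If /s/ were underlying and a rule turned it into [ʃ] before the NEG suffix, 'blood' would also alternate; but it has [s] in both [lusa] and [luse].
Therefore /ʃ/ is basic and [s] is derived by depalatalization (palato-alveolar /tʃ/ and /ʃ/ become [k] and [s] when no front vowel follows).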